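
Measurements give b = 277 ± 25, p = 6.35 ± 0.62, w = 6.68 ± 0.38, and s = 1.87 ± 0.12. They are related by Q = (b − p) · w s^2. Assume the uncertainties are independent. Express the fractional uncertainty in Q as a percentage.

16.8%

Let u = b − p = 271. δu = √(δb² + δp²) = √(625 + 0.384) = 25.0, so δu/u = 0.0924.
Q is then a monomial in u, w, s:
δQ/Q = √((δu/u)² + (1·δw/w)² + (2·δs/s)²) = √(0.00854 + 0.00324 + 0.0165) = 0.168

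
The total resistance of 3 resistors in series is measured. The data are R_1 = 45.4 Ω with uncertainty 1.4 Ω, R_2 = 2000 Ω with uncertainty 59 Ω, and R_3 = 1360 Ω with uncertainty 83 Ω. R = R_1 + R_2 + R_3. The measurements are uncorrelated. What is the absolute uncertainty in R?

R is a linear combination, so absolute uncertainties add in quadrature:
  (δR_1)² = 1.96;  (δR_2)² = 3480;  (δR_3)² = 6890
δR = √(10400) = 102 Ω

102 Ω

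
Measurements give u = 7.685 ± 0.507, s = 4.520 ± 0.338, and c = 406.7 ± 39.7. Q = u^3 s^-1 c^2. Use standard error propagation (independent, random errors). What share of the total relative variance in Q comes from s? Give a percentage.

(δQ/Q)² = (3·δu/u)² + (-1·δs/s)² + (2·δc/c)²
  u term: (3×0.0660)² = 0.0392
  s term: (-1×0.0748)² = 0.00559
  c term: (2×0.0976)² = 0.0381
Total = 0.0829. Share from s = 0.00559/0.0829 = 0.0675.

6.75%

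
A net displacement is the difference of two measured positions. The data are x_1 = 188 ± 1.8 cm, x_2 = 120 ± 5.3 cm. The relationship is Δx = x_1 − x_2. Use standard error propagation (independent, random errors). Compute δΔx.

Sums and differences: (δΔx)² = Σ (cᵢ δxᵢ)².
  (δx_1)² = 3.24;  (δx_2)² = 28.1
δΔx = √(31.3) = 5.60 cm

5.60 cm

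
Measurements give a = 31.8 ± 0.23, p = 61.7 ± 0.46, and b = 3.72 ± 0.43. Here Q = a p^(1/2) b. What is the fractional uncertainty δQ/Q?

Q is a product of powers, so relative uncertainties combine in quadrature:
  (1·δa/a)² = (1×0.00723)² = 5.23e-05;  (½·δp/p)² = (0.5×0.00746)² = 1.39e-05;  (1·δb/b)² = (1×0.116)² = 0.0134
δQ/Q = √(0.0134) = 0.116

0.116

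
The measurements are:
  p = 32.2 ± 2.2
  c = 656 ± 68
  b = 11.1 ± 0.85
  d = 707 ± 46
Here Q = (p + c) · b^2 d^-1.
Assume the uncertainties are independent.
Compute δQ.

23.2

Let u = p + c = 688. δu = √(δp² + δc²) = √(4.84 + 4620) = 68.0, so δu/u = 0.0989.
Q is then a monomial in u, b, d:
δQ/Q = √((δu/u)² + (2·δb/b)² + (-1·δd/d)²) = √(0.00977 + 0.0235 + 0.00423) = 0.194
Q = 120, so δQ = 0.194 × 120 = 23.2.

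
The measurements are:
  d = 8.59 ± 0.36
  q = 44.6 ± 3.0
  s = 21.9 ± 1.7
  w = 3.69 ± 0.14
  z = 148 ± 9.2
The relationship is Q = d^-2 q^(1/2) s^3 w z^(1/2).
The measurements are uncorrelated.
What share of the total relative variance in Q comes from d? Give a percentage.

(δQ/Q)² = (-2·δd/d)² + (½·δq/q)² + (3·δs/s)² + (1·δw/w)² + (½·δz/z)²
  d term: (-2×0.0419)² = 0.00703
  q term: (0.5×0.0673)² = 0.00113
  s term: (3×0.0776)² = 0.0542
  w term: (1×0.0379)² = 0.00144
  z term: (0.5×0.0622)² = 0.000966
Total = 0.0648. Share from d = 0.00703/0.0648 = 0.108.

10.8%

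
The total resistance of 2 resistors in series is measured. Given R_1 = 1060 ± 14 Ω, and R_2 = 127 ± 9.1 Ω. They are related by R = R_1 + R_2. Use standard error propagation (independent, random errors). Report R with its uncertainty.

R is a linear combination, so absolute uncertainties add in quadrature:
  (δR_1)² = 196;  (δR_2)² = 82.8
δR = √(279) = 16.7 Ω
R = 1190 Ω.

1190 ± 16.7 Ω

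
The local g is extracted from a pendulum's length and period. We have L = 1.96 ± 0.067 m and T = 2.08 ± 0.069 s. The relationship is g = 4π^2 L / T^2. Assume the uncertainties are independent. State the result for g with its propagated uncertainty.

Products/powers → add relative errors in quadrature, weighted by exponent:
  (1·δL/L)² = (1×0.0342)² = 0.00117;  (-2·δT/T)² = (-2×0.0332)² = 0.00440
δg/g = √(0.00557) = 0.0746
g = 17.9 m/s^2, so δg = 0.0746 × 17.9 = 1.33 m/s^2.

17.9 ± 1.33 m/s^2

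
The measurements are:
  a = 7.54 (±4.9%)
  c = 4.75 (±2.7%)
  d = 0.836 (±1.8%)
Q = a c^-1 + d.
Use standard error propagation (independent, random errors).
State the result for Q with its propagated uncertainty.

Let p = a·c^-1 = 1.59. δp/p = √((1·δa/a)² + (-1·δc/c)²) = √(0.00240 + 0.000729) = 0.0559, so δp = 0.0888.
Q = p + d: δQ = √(δp² + δd²) = √(0.00789 + 0.000226) = 0.0901
Q = 2.42.

2.42 ± 0.0901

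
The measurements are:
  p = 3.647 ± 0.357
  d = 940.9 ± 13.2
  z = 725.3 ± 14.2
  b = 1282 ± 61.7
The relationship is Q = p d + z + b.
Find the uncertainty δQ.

345

Let w = p·d = 3431. δw/w = √((1·δp/p)² + (1·δd/d)²) = √(0.00958 + 0.000197) = 0.0989, so δw = 339.
Q = w + z + b: δQ = √(δw² + δz² + δb²) = √(1.15e+05 + 202 + 3810) = 345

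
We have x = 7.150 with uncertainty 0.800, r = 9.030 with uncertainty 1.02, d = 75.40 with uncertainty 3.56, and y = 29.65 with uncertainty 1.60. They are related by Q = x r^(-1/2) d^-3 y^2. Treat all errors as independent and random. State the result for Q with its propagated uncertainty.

0.004880 ± 0.00106

Relative error in a monomial: (δQ/Q)² = Σ (nᵢ · δxᵢ/xᵢ)².
  (1·δx/x)² = (1×0.112)² = 0.0125;  (−½·δr/r)² = (-0.5×0.113)² = 0.00319;  (-3·δd/d)² = (-3×0.0472)² = 0.0201;  (2·δy/y)² = (2×0.0540)² = 0.0116
δQ/Q = √(0.0474) = 0.218
Q = 0.004880, so δQ = 0.218 × 0.004880 = 0.00106.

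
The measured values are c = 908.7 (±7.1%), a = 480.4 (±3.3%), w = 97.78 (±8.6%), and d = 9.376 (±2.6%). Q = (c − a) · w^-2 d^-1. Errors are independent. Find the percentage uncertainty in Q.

23.3%

Let u = c − a = 428.3. δu = √(δc² + δa²) = √(4160 + 251) = 66.4, so δu/u = 0.155.
Q is then a monomial in u, w, d:
δQ/Q = √((δu/u)² + (-2·δw/w)² + (-1·δd/d)²) = √(0.0241 + 0.0296 + 0.000676) = 0.233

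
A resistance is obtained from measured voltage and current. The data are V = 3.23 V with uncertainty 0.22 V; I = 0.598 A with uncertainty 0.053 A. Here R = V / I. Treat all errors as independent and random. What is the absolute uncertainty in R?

0.604 Ω

Each factor contributes (exponent × relative error)² to (δR/R)²:
  (1·δV/V)² = (1×0.0681)² = 0.00464;  (-1·δI/I)² = (-1×0.0886)² = 0.00786
δR/R = √(0.0125) = 0.112
R = 5.40 Ω, so δR = 0.112 × 5.40 = 0.604 Ω.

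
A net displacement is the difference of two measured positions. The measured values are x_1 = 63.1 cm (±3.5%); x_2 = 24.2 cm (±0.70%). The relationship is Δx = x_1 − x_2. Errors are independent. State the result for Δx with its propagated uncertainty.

38.9 ± 2.21 cm

Each term contributes (cᵢ δxᵢ)² to (δΔx)²:
  (δx_1)² = 4.88;  (δx_2)² = 0.0287
δΔx = √(4.91) = 2.21 cm
Δx = 38.9 cm.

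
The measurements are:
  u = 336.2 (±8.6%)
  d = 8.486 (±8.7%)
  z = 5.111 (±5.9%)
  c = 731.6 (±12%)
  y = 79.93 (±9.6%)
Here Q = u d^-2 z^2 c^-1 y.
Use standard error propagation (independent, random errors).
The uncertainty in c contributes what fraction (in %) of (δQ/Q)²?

(δQ/Q)² = (1·δu/u)² + (-2·δd/d)² + (2·δz/z)² + (-1·δc/c)² + (1·δy/y)²
  u term: (1×0.0860)² = 0.00740
  d term: (-2×0.0870)² = 0.0303
  z term: (2×0.0590)² = 0.0139
  c term: (-1×0.120)² = 0.0144
  y term: (1×0.0960)² = 0.00922
Total = 0.0752. Share from c = 0.0144/0.0752 = 0.191.

19.1%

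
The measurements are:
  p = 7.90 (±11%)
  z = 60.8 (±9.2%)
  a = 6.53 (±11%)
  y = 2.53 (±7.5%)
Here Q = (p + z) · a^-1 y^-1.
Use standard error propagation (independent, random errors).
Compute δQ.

Let u = p + z = 68.7. δu = √(δp² + δz²) = √(0.755 + 31.3) = 5.66, so δu/u = 0.0824.
Q is then a monomial in u, a, y:
δQ/Q = √((δu/u)² + (-1·δa/a)² + (-1·δy/y)²) = √(0.00679 + 0.0121 + 0.00562) = 0.157
Q = 4.16, so δQ = 0.157 × 4.16 = 0.651.

0.651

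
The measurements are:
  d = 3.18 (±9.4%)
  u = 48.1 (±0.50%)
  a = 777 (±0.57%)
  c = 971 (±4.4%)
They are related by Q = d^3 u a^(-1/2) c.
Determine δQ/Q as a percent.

28.5%

For a monomial Q ∝ d^3, u, a^(-1/2), c, fractional errors add in quadrature:
  (3·δd/d)² = (3×0.0940)² = 0.0795;  (1·δu/u)² = (1×0.00500)² = 2.5e-05;  (−½·δa/a)² = (-0.5×0.00570)² = 8.12e-06;  (1·δc/c)² = (1×0.0440)² = 0.00194
δQ/Q = √(0.0815) = 0.285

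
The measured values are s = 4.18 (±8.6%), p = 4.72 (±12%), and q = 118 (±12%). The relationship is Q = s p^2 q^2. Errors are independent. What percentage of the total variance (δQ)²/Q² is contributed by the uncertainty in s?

6.03%

(δQ/Q)² = (1·δs/s)² + (2·δp/p)² + (2·δq/q)²
  s term: (1×0.0860)² = 0.00740
  p term: (2×0.120)² = 0.0576
  q term: (2×0.120)² = 0.0576
Total = 0.123. Share from s = 0.00740/0.123 = 0.0603.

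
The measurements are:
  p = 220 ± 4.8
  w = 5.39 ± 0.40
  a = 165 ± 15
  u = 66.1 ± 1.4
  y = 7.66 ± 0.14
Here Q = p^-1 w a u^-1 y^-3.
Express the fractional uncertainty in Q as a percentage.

Q is a product of powers, so relative uncertainties combine in quadrature:
  (-1·δp/p)² = (-1×0.0218)² = 0.000476;  (1·δw/w)² = (1×0.0742)² = 0.00551;  (1·δa/a)² = (1×0.0909)² = 0.00826;  (-1·δu/u)² = (-1×0.0212)² = 0.000449;  (-3·δy/y)² = (-3×0.0183)² = 0.00301
δQ/Q = √(0.0177) = 0.133

13.3%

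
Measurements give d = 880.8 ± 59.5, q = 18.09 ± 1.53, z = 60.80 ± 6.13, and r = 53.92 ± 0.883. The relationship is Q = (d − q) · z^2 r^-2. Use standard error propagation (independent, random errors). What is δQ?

Let u = d − q = 862.7. δu = √(δd² + δq²) = √(3540 + 2.34) = 59.5, so δu/u = 0.0690.
Q is then a monomial in u, z, r:
δQ/Q = √((δu/u)² + (2·δz/z)² + (-2·δr/r)²) = √(0.00476 + 0.0407 + 0.00107) = 0.216
Q = 1097, so δQ = 0.216 × 1097 = 237.

237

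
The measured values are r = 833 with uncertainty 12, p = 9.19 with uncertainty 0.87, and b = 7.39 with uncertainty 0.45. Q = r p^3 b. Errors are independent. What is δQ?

Each factor contributes (exponent × relative error)² to (δQ/Q)²:
  (1·δr/r)² = (1×0.0144)² = 0.000208;  (3·δp/p)² = (3×0.0947)² = 0.0807;  (1·δb/b)² = (1×0.0609)² = 0.00371
δQ/Q = √(0.0846) = 0.291
Q = 4.78e+06, so δQ = 0.291 × 4.78e+06 = 1.39e+06.

1.39e+06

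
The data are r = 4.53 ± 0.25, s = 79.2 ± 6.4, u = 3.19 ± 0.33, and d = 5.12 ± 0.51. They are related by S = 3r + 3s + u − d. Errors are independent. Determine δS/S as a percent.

Each term contributes (cᵢ δxᵢ)² to (δS)²:
  (3·δr)² = 0.562;  (3·δs)² = 369;  (δu)² = 0.109;  (δd)² = 0.260
δS = √(370) = 19.2
S = 249, so δS/S = 19.2/249 = 0.0771.

7.71%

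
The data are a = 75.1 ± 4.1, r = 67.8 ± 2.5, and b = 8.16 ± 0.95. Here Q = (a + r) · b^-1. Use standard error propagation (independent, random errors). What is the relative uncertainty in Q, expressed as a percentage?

12.1%

Let u = a + r = 143. δu = √(δa² + δr²) = √(16.8 + 6.25) = 4.80, so δu/u = 0.0336.
Q is then a monomial in u, b:
δQ/Q = √((δu/u)² + (-1·δb/b)²) = √(0.00113 + 0.0136) = 0.121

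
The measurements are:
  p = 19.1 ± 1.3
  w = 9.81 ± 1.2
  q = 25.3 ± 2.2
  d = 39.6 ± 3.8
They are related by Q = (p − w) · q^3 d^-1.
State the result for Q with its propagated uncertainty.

3800 ± 1280

Let u = p − w = 9.29. δu = √(δp² + δw²) = √(1.69 + 1.44) = 1.77, so δu/u = 0.190.
Q is then a monomial in u, q, d:
δQ/Q = √((δu/u)² + (3·δq/q)² + (-1·δd/d)²) = √(0.0363 + 0.0681 + 0.00921) = 0.337
Q = 3800, so δQ = 0.337 × 3800 = 1280.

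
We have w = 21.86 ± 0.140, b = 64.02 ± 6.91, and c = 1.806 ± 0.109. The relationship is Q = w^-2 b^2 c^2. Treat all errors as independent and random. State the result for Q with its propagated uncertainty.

Products/powers → add relative errors in quadrature, weighted by exponent:
  (-2·δw/w)² = (-2×0.00640)² = 0.000164;  (2·δb/b)² = (2×0.108)² = 0.0466;  (2·δc/c)² = (2×0.0604)² = 0.0146
δQ/Q = √(0.0613) = 0.248
Q = 27.97, so δQ = 0.248 × 27.97 = 6.93.

27.97 ± 6.93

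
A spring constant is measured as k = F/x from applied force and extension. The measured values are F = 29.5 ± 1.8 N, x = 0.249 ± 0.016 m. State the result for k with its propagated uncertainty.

118 ± 10.5 N/m

Products/powers → add relative errors in quadrature, weighted by exponent:
  (1·δF/F)² = (1×0.0610)² = 0.00372;  (-1·δx/x)² = (-1×0.0643)² = 0.00413
δk/k = √(0.00785) = 0.0886
k = 118 N/m, so δk = 0.0886 × 118 = 10.5 N/m.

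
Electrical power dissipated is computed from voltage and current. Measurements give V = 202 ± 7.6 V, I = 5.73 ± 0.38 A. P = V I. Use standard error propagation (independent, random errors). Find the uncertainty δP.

88.3 W

For a monomial P ∝ V, I, fractional errors add in quadrature:
  (1·δV/V)² = (1×0.0376)² = 0.00142;  (1·δI/I)² = (1×0.0663)² = 0.00440
δP/P = √(0.00581) = 0.0762
P = 1160 W, so δP = 0.0762 × 1160 = 88.3 W.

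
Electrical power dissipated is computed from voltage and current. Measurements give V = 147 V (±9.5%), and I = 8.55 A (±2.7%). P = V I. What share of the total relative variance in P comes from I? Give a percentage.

(δP/P)² = (1·δV/V)² + (1·δI/I)²
  V term: (1×0.0950)² = 0.00903
  I term: (1×0.0270)² = 0.000729
Total = 0.00975. Share from I = 0.000729/0.00975 = 0.0747.

7.47%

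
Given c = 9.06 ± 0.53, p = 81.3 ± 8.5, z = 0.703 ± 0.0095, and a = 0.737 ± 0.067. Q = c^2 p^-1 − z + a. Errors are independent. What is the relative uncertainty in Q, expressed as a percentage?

16.5%

Let w = c^2·p^-1 = 1.01. δw/w = √((2·δc/c)² + (-1·δp/p)²) = √(0.0137 + 0.0109) = 0.157, so δw = 0.158.
Q = w − z + a: δQ = √(δw² + δz² + δa²) = √(0.0251 + 9.02e-05 + 0.00449) = 0.172
Q = 1.04, so δQ/Q = 0.172/1.04 = 0.165.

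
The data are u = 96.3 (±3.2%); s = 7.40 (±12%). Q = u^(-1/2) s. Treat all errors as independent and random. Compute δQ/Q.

0.121

Q is a product of powers, so relative uncertainties combine in quadrature:
  (−½·δu/u)² = (-0.5×0.0320)² = 0.000256;  (1·δs/s)² = (1×0.120)² = 0.0144
δQ/Q = √(0.0147) = 0.121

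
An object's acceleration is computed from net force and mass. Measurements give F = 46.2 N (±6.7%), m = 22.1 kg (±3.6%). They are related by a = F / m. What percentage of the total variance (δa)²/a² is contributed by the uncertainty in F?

(δa/a)² = (1·δF/F)² + (-1·δm/m)²
  F term: (1×0.0670)² = 0.00449
  m term: (-1×0.0360)² = 0.00130
Total = 0.00579. Share from F = 0.00449/0.00579 = 0.776.

77.6%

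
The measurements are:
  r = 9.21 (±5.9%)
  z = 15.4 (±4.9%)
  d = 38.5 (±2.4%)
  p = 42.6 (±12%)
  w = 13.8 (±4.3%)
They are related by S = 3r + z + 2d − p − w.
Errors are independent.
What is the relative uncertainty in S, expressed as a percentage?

For a sum/difference, combine absolute errors in quadrature:
  (3·δr)² = 2.66;  (δz)² = 0.569;  (2·δd)² = 3.42;  (δp)² = 26.1;  (δw)² = 0.352
δS = √(33.1) = 5.76
S = 63.6, so δS/S = 5.76/63.6 = 0.0905.

9.05%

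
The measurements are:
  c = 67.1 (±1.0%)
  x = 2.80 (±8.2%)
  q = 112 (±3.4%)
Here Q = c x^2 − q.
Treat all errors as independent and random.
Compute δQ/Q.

0.209

Let p = c·x^2 = 526. δp/p = √((1·δc/c)² + (2·δx/x)²) = √(0.000100 + 0.0269) = 0.164, so δp = 86.4.
Q = p − q: δQ = √(δp² + δq²) = √(7470 + 14.5) = 86.5
Q = 414, so δQ/Q = 86.5/414 = 0.209.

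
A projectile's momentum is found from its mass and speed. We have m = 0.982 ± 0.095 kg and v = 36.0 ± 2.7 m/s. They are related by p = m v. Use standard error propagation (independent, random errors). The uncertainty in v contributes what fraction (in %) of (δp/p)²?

37.5%

(δp/p)² = (1·δm/m)² + (1·δv/v)²
  m term: (1×0.0967)² = 0.00936
  v term: (1×0.0750)² = 0.00563
Total = 0.0150. Share from v = 0.00563/0.0150 = 0.375.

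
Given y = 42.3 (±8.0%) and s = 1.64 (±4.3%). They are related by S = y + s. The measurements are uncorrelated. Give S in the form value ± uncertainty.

43.9 ± 3.38

Each term contributes (cᵢ δxᵢ)² to (δS)²:
  (δy)² = 11.5;  (δs)² = 0.00497
δS = √(11.5) = 3.38
S = 43.9.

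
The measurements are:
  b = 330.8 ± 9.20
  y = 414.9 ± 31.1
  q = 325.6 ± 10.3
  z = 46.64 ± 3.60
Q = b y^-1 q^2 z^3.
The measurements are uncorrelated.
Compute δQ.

Products/powers → add relative errors in quadrature, weighted by exponent:
  (1·δb/b)² = (1×0.0278)² = 0.000773;  (-1·δy/y)² = (-1×0.0750)² = 0.00562;  (2·δq/q)² = (2×0.0316)² = 0.00400;  (3·δz/z)² = (3×0.0772)² = 0.0536
δQ/Q = √(0.0640) = 0.253
Q = 8.576e+09, so δQ = 0.253 × 8.576e+09 = 2.17e+09.

2.17e+09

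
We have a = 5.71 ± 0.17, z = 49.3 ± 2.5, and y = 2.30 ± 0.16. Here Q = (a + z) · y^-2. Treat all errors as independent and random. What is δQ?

1.52

Let u = a + z = 55.0. δu = √(δa² + δz²) = √(0.0289 + 6.25) = 2.51, so δu/u = 0.0456.
Q is then a monomial in u, y:
δQ/Q = √((δu/u)² + (-2·δy/y)²) = √(0.00207 + 0.0194) = 0.146
Q = 10.4, so δQ = 0.146 × 10.4 = 1.52.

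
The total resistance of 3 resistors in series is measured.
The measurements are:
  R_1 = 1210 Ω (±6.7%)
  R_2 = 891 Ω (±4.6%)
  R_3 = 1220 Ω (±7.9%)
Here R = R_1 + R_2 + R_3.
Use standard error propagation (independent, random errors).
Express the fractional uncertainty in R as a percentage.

3.99%

Absolute uncertainties add in quadrature for a linear combination:
  (δR_1)² = 6570;  (δR_2)² = 1680;  (δR_3)² = 9290
δR = √(17500) = 132 Ω
R = 3320 Ω, so δR/R = 132/3320 = 0.0399.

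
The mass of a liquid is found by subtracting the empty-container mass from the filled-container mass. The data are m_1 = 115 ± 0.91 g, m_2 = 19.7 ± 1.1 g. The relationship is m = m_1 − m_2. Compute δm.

For a sum/difference, combine absolute errors in quadrature:
  (δm_1)² = 0.828;  (δm_2)² = 1.21
δm = √(2.04) = 1.43 g

1.43 g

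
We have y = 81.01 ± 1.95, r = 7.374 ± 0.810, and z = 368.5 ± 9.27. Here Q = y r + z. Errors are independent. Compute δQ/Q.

Let p = y·r = 597.4. δp/p = √((1·δy/y)² + (1·δr/r)²) = √(0.000579 + 0.0121) = 0.112, so δp = 67.2.
Q = p + z: δQ = √(δp² + δz²) = √(4510 + 85.9) = 67.8
Q = 965.9, so δQ/Q = 67.8/965.9 = 0.0702.

0.0702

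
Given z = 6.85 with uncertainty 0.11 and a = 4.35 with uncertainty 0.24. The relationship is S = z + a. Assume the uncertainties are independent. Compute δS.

For a sum/difference, combine absolute errors in quadrature:
  (δz)² = 0.0121;  (δa)² = 0.0576
δS = √(0.0697) = 0.264

0.264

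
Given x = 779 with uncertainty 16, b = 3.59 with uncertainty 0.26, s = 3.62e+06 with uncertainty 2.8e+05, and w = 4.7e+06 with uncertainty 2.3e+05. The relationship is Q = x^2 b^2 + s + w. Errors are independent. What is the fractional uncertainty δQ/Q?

0.0763

Let p = x^2·b^2 = 7.82e+06. δp/p = √((2·δx/x)² + (2·δb/b)²) = √(0.00169 + 0.0210) = 0.151, so δp = 1.18e+06.
Q = p + s + w: δQ = √(δp² + δs² + δw²) = √(1.39e+12 + 7.84e+10 + 5.29e+10) = 1.23e+06
Q = 1.61e+07, so δQ/Q = 1.23e+06/1.61e+07 = 0.0763.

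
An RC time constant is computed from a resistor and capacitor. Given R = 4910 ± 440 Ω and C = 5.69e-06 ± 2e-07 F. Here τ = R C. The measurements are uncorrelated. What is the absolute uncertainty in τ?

Since τ is a product/quotient, work with relative uncertainties:
  (1·δR/R)² = (1×0.0896)² = 0.00803;  (1·δC/C)² = (1×0.0351)² = 0.00124
δτ/τ = √(0.00927) = 0.0963
τ = 0.0279 s, so δτ = 0.0963 × 0.0279 = 0.00269 s.

0.00269 s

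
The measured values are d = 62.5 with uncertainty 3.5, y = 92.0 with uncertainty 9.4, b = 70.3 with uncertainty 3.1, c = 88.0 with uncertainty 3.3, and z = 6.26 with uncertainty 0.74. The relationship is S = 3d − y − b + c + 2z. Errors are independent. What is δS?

14.9

For a sum/difference, combine absolute errors in quadrature:
  (3·δd)² = 110;  (δy)² = 88.4;  (δb)² = 9.61;  (δc)² = 10.9;  (2·δz)² = 2.19
δS = √(221) = 14.9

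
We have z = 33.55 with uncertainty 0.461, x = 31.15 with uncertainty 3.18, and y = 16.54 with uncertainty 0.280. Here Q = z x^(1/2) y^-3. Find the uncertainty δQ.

For a monomial Q ∝ z, x^(1/2), y^-3, fractional errors add in quadrature:
  (1·δz/z)² = (1×0.0137)² = 0.000189;  (½·δx/x)² = (0.5×0.102)² = 0.00261;  (-3·δy/y)² = (-3×0.0169)² = 0.00258
δQ/Q = √(0.00537) = 0.0733
Q = 0.04138, so δQ = 0.0733 × 0.04138 = 0.00303.

0.00303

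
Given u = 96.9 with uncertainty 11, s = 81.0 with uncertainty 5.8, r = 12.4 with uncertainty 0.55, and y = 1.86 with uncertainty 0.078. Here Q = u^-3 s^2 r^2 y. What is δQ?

0.788

Q is a product of powers, so relative uncertainties combine in quadrature:
  (-3·δu/u)² = (-3×0.114)² = 0.116;  (2·δs/s)² = (2×0.0716)² = 0.0205;  (2·δr/r)² = (2×0.0444)² = 0.00787;  (1·δy/y)² = (1×0.0419)² = 0.00176
δQ/Q = √(0.146) = 0.382
Q = 2.06, so δQ = 0.382 × 2.06 = 0.788.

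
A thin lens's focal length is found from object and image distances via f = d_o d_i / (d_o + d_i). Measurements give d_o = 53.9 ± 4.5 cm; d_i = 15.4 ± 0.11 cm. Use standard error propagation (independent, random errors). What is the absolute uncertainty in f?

0.232 cm

∂f/∂d_o = (d_i/(d_o+d_i))² = 0.0494;  ∂f/∂d_i = (d_o/(d_o+d_i))² = 0.605
δf = √((∂f/∂d_o · δd_o)² + (∂f/∂d_i · δd_i)²) = √(0.0494 + 0.00443) = 0.232 cm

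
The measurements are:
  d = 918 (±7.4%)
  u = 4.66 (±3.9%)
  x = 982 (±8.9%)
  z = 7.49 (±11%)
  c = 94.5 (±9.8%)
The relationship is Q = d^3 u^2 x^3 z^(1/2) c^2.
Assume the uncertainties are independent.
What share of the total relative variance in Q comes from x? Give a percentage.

42.4%

(δQ/Q)² = (3·δd/d)² + (2·δu/u)² + (3·δx/x)² + (½·δz/z)² + (2·δc/c)²
  d term: (3×0.0740)² = 0.0493
  u term: (2×0.0390)² = 0.00608
  x term: (3×0.0890)² = 0.0713
  z term: (0.5×0.110)² = 0.00302
  c term: (2×0.0980)² = 0.0384
Total = 0.168. Share from x = 0.0713/0.168 = 0.424.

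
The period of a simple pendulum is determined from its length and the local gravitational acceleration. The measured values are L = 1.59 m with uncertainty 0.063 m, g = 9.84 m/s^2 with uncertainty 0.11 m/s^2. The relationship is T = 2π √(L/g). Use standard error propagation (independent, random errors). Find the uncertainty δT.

0.0520 s

Since T is a product/quotient, work with relative uncertainties:
  (½·δL/L)² = (0.5×0.0396)² = 0.000392;  (−½·δg/g)² = (-0.5×0.0112)² = 3.12e-05
δT/T = √(0.000424) = 0.0206
T = 2.53 s, so δT = 0.0206 × 2.53 = 0.0520 s.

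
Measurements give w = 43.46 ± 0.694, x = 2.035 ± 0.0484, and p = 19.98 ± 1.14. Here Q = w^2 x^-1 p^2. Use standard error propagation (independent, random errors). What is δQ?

44800

Each factor contributes (exponent × relative error)² to (δQ/Q)²:
  (2·δw/w)² = (2×0.0160)² = 0.00102;  (-1·δx/x)² = (-1×0.0238)² = 0.000566;  (2·δp/p)² = (2×0.0571)² = 0.0130
δQ/Q = √(0.0146) = 0.121
Q = 370500, so δQ = 0.121 × 370500 = 44800.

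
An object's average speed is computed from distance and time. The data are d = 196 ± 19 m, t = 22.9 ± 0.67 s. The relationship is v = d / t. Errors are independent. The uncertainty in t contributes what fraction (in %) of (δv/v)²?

(δv/v)² = (1·δd/d)² + (-1·δt/t)²
  d term: (1×0.0969)² = 0.00940
  t term: (-1×0.0293)² = 0.000856
Total = 0.0103. Share from t = 0.000856/0.0103 = 0.0835.

8.35%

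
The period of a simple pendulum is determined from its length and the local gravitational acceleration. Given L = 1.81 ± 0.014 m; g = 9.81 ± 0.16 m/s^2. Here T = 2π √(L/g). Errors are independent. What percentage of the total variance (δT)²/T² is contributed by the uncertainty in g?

81.6%

(δT/T)² = (½·δL/L)² + (−½·δg/g)²
  L term: (0.5×0.00773)² = 1.5e-05
  g term: (-0.5×0.0163)² = 6.65e-05
Total = 8.15e-05. Share from g = 6.65e-05/8.15e-05 = 0.816.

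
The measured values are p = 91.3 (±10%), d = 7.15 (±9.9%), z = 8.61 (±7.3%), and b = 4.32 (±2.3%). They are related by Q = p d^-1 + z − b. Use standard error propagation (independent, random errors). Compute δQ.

Let w = p·d^-1 = 12.8. δw/w = √((1·δp/p)² + (-1·δd/d)²) = √(0.0100 + 0.00980) = 0.141, so δw = 1.80.
Q = w + z − b: δQ = √(δw² + δz² + δb²) = √(3.23 + 0.395 + 0.00987) = 1.91

1.91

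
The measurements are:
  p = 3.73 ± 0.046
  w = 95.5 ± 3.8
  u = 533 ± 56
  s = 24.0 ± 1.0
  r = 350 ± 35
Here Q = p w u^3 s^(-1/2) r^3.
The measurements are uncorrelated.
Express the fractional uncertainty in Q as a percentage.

Each factor contributes (exponent × relative error)² to (δQ/Q)²:
  (1·δp/p)² = (1×0.0123)² = 0.000152;  (1·δw/w)² = (1×0.0398)² = 0.00158;  (3·δu/u)² = (3×0.105)² = 0.0993;  (−½·δs/s)² = (-0.5×0.0417)² = 0.000434;  (3·δr/r)² = (3×0.100)² = 0.0900
δQ/Q = √(0.192) = 0.438

43.8%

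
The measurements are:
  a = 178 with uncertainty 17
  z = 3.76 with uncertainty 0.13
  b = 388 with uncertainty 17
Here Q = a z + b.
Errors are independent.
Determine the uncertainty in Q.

70.1

Let p = a·z = 669. δp/p = √((1·δa/a)² + (1·δz/z)²) = √(0.00912 + 0.00120) = 0.102, so δp = 68.0.
Q = p + b: δQ = √(δp² + δb²) = √(4620 + 289) = 70.1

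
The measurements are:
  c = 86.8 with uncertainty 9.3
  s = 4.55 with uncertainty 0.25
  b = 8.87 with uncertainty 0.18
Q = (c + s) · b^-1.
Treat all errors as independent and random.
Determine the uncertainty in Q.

Let u = c + s = 91.3. δu = √(δc² + δs²) = √(86.5 + 0.0625) = 9.30, so δu/u = 0.102.
Q is then a monomial in u, b:
δQ/Q = √((δu/u)² + (-1·δb/b)²) = √(0.0104 + 0.000412) = 0.104
Q = 10.3, so δQ = 0.104 × 10.3 = 1.07.

1.07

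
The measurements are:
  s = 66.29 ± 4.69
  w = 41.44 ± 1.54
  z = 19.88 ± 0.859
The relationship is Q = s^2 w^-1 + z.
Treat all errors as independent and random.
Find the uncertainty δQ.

15.5

Let p = s^2·w^-1 = 106.0. δp/p = √((2·δs/s)² + (-1·δw/w)²) = √(0.0200 + 0.00138) = 0.146, so δp = 15.5.
Q = p + z: δQ = √(δp² + δz²) = √(241 + 0.738) = 15.5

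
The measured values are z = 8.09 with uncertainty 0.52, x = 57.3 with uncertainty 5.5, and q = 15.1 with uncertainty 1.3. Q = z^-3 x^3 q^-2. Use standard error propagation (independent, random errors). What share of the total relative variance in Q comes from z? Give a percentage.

24.8%

(δQ/Q)² = (-3·δz/z)² + (3·δx/x)² + (-2·δq/q)²
  z term: (-3×0.0643)² = 0.0372
  x term: (3×0.0960)² = 0.0829
  q term: (-2×0.0861)² = 0.0296
Total = 0.150. Share from z = 0.0372/0.150 = 0.248.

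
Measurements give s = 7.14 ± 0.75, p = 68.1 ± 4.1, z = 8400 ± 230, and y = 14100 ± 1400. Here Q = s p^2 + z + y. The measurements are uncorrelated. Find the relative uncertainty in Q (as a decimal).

Let w = s·p^2 = 33100. δw/w = √((1·δs/s)² + (2·δp/p)²) = √(0.0110 + 0.0145) = 0.160, so δw = 5290.
Q = w + z + y: δQ = √(δw² + δz² + δy²) = √(2.8e+07 + 52900 + 1.96e+06) = 5480
Q = 55600, so δQ/Q = 5480/55600 = 0.0985.

0.0985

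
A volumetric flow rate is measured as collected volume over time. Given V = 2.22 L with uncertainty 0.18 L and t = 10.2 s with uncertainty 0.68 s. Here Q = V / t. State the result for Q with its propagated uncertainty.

Since Q is a product/quotient, work with relative uncertainties:
  (1·δV/V)² = (1×0.0811)² = 0.00657;  (-1·δt/t)² = (-1×0.0667)² = 0.00444
δQ/Q = √(0.0110) = 0.105
Q = 0.218 L/s, so δQ = 0.105 × 0.218 = 0.0228 L/s.

0.218 ± 0.0228 L/s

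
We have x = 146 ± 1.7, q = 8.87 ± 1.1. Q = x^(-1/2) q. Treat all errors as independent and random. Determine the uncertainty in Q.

0.0911

Q is a product of powers, so relative uncertainties combine in quadrature:
  (−½·δx/x)² = (-0.5×0.0116)² = 3.39e-05;  (1·δq/q)² = (1×0.124)² = 0.0154
δQ/Q = √(0.0154) = 0.124
Q = 0.734, so δQ = 0.124 × 0.734 = 0.0911.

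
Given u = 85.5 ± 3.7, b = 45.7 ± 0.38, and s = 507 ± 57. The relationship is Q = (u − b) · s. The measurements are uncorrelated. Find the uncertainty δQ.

2950

Let w = u − b = 39.8. δw = √(δu² + δb²) = √(13.7 + 0.144) = 3.72, so δw/w = 0.0935.
Q is then a monomial in w, s:
δQ/Q = √((δw/w)² + (1·δs/s)²) = √(0.00873 + 0.0126) = 0.146
Q = 20200, so δQ = 0.146 × 20200 = 2950.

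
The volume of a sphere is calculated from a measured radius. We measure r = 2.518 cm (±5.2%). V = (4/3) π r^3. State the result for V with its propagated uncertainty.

66.87 ± 10.4 cm^3

V ∝ r^3, so δV/V = |3| · δr/r = 3 × 0.0520 = 0.156.
V = 66.87 cm^3, so δV = 0.156 × 66.87 = 10.4 cm^3.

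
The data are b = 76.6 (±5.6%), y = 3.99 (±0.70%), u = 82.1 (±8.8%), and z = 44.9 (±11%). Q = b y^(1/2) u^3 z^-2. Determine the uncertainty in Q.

14600

For a monomial Q ∝ b, y^(1/2), u^3, z^-2, fractional errors add in quadrature:
  (1·δb/b)² = (1×0.0560)² = 0.00314;  (½·δy/y)² = (0.5×0.00700)² = 1.22e-05;  (3·δu/u)² = (3×0.0880)² = 0.0697;  (-2·δz/z)² = (-2×0.110)² = 0.0484
δQ/Q = √(0.121) = 0.348
Q = 42000, so δQ = 0.348 × 42000 = 14600.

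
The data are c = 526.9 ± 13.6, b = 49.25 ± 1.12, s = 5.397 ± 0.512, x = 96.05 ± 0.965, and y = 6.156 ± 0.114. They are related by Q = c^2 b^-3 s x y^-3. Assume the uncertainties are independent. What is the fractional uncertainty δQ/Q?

Each factor contributes (exponent × relative error)² to (δQ/Q)²:
  (2·δc/c)² = (2×0.0258)² = 0.00266;  (-3·δb/b)² = (-3×0.0227)² = 0.00465;  (1·δs/s)² = (1×0.0949)² = 0.00900;  (1·δx/x)² = (1×0.0100)² = 0.000101;  (-3·δy/y)² = (-3×0.0185)² = 0.00309
δQ/Q = √(0.0195) = 0.140

0.140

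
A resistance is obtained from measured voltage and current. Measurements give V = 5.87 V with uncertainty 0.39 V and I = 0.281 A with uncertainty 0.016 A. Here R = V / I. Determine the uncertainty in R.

Relative error in a monomial: (δR/R)² = Σ (nᵢ · δxᵢ/xᵢ)².
  (1·δV/V)² = (1×0.0664)² = 0.00441;  (-1·δI/I)² = (-1×0.0569)² = 0.00324
δR/R = √(0.00766) = 0.0875
R = 20.9 Ω, so δR = 0.0875 × 20.9 = 1.83 Ω.

1.83 Ω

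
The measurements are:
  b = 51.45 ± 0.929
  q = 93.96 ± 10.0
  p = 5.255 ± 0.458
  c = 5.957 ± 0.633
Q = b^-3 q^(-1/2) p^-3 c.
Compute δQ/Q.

0.292

Products/powers → add relative errors in quadrature, weighted by exponent:
  (-3·δb/b)² = (-3×0.0181)² = 0.00293;  (−½·δq/q)² = (-0.5×0.106)² = 0.00283;  (-3·δp/p)² = (-3×0.0872)² = 0.0684;  (1·δc/c)² = (1×0.106)² = 0.0113
δQ/Q = √(0.0854) = 0.292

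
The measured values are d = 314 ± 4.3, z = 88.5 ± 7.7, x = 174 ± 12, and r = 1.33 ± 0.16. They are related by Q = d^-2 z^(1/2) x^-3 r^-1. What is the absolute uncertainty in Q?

3.33e-12

Q is a product of powers, so relative uncertainties combine in quadrature:
  (-2·δd/d)² = (-2×0.0137)² = 0.000750;  (½·δz/z)² = (0.5×0.0870)² = 0.00189;  (-3·δx/x)² = (-3×0.0690)² = 0.0428;  (-1·δr/r)² = (-1×0.120)² = 0.0145
δQ/Q = √(0.0599) = 0.245
Q = 1.36e-11, so δQ = 0.245 × 1.36e-11 = 3.33e-12.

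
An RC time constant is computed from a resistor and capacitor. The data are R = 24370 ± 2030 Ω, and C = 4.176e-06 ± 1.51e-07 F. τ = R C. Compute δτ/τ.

Since τ is a product/quotient, work with relative uncertainties:
  (1·δR/R)² = (1×0.0833)² = 0.00694;  (1·δC/C)² = (1×0.0362)² = 0.00131
δτ/τ = √(0.00825) = 0.0908

0.0908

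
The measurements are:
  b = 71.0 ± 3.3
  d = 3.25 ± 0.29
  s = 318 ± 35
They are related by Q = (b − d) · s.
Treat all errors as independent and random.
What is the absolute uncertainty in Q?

2590

Let u = b − d = 67.8. δu = √(δb² + δd²) = √(10.9 + 0.0841) = 3.31, so δu/u = 0.0489.
Q is then a monomial in u, s:
δQ/Q = √((δu/u)² + (1·δs/s)²) = √(0.00239 + 0.0121) = 0.120
Q = 21500, so δQ = 0.120 × 21500 = 2590.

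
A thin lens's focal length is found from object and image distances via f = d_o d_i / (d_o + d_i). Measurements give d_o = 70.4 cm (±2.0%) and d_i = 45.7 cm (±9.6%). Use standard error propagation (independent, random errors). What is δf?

1.63 cm

∂f/∂d_o = (d_i/(d_o+d_i))² = 0.155;  ∂f/∂d_i = (d_o/(d_o+d_i))² = 0.368
δf = √((∂f/∂d_o · δd_o)² + (∂f/∂d_i · δd_i)²) = √(0.0476 + 2.60) = 1.63 cm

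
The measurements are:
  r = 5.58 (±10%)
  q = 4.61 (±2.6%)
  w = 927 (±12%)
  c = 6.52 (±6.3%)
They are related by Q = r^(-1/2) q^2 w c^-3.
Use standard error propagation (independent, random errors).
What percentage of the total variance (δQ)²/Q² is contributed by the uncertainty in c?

64.6%

(δQ/Q)² = (−½·δr/r)² + (2·δq/q)² + (1·δw/w)² + (-3·δc/c)²
  r term: (-0.5×0.100)² = 0.00250
  q term: (2×0.0260)² = 0.00270
  w term: (1×0.120)² = 0.0144
  c term: (-3×0.0630)² = 0.0357
Total = 0.0553. Share from c = 0.0357/0.0553 = 0.646.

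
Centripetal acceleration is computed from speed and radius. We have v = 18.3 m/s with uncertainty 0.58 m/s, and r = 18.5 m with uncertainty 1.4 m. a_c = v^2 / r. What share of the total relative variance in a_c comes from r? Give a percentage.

58.8%

(δa_c/a_c)² = (2·δv/v)² + (-1·δr/r)²
  v term: (2×0.0317)² = 0.00402
  r term: (-1×0.0757)² = 0.00573
Total = 0.00974. Share from r = 0.00573/0.00974 = 0.588.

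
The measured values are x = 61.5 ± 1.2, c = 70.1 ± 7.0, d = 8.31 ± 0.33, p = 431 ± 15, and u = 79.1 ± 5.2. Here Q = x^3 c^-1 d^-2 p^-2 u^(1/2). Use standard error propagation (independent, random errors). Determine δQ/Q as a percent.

Q is a product of powers, so relative uncertainties combine in quadrature:
  (3·δx/x)² = (3×0.0195)² = 0.00343;  (-1·δc/c)² = (-1×0.0999)² = 0.00997;  (-2·δd/d)² = (-2×0.0397)² = 0.00631;  (-2·δp/p)² = (-2×0.0348)² = 0.00484;  (½·δu/u)² = (0.5×0.0657)² = 0.00108
δQ/Q = √(0.0256) = 0.160

16.0%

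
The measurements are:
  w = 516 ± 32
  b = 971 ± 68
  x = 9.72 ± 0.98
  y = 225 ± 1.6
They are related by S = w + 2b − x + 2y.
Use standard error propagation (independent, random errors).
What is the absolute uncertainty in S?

Absolute uncertainties add in quadrature for a linear combination:
  (δw)² = 1020;  (2·δb)² = 18500;  (δx)² = 0.960;  (2·δy)² = 10.2
δS = √(19500) = 140

140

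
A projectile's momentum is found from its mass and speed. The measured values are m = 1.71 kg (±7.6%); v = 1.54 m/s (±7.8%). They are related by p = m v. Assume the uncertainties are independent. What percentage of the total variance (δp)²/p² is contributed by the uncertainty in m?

(δp/p)² = (1·δm/m)² + (1·δv/v)²
  m term: (1×0.0760)² = 0.00578
  v term: (1×0.0780)² = 0.00608
Total = 0.0119. Share from m = 0.00578/0.0119 = 0.487.

48.7%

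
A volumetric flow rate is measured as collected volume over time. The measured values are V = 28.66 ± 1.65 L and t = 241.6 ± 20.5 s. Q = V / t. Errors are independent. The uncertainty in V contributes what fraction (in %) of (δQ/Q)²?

(δQ/Q)² = (1·δV/V)² + (-1·δt/t)²
  V term: (1×0.0576)² = 0.00331
  t term: (-1×0.0849)² = 0.00720
Total = 0.0105. Share from V = 0.00331/0.0105 = 0.315.

31.5%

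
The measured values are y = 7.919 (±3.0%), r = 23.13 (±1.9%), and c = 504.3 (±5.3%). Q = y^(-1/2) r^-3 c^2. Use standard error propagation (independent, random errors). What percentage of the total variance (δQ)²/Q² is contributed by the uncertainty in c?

76.4%

(δQ/Q)² = (−½·δy/y)² + (-3·δr/r)² + (2·δc/c)²
  y term: (-0.5×0.0300)² = 0.000225
  r term: (-3×0.0190)² = 0.00325
  c term: (2×0.0530)² = 0.0112
Total = 0.0147. Share from c = 0.0112/0.0147 = 0.764.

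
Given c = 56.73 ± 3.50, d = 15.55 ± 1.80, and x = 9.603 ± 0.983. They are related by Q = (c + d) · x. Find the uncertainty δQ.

80.5

Let u = c + d = 72.28. δu = √(δc² + δd²) = √(12.2 + 3.24) = 3.94, so δu/u = 0.0545.
Q is then a monomial in u, x:
δQ/Q = √((δu/u)² + (1·δx/x)²) = √(0.00296 + 0.0105) = 0.116
Q = 694.1, so δQ = 0.116 × 694.1 = 80.5.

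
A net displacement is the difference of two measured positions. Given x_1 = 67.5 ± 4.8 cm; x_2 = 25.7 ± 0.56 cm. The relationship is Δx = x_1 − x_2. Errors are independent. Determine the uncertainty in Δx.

4.83 cm

Δx is a linear combination, so absolute uncertainties add in quadrature:
  (δx_1)² = 23.0;  (δx_2)² = 0.314
δΔx = √(23.4) = 4.83 cm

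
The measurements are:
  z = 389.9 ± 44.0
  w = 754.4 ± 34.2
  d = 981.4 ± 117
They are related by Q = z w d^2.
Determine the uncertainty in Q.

Products/powers → add relative errors in quadrature, weighted by exponent:
  (1·δz/z)² = (1×0.113)² = 0.0127;  (1·δw/w)² = (1×0.0453)² = 0.00206;  (2·δd/d)² = (2×0.119)² = 0.0569
δQ/Q = √(0.0716) = 0.268
Q = 2.833e+11, so δQ = 0.268 × 2.833e+11 = 7.58e+10.

7.58e+10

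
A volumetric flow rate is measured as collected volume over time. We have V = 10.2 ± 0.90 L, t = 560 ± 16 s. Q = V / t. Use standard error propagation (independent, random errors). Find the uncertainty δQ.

0.00169 L/s

For a monomial Q ∝ V, t^-1, fractional errors add in quadrature:
  (1·δV/V)² = (1×0.0882)² = 0.00779;  (-1·δt/t)² = (-1×0.0286)² = 0.000816
δQ/Q = √(0.00860) = 0.0927
Q = 0.0182 L/s, so δQ = 0.0927 × 0.0182 = 0.00169 L/s.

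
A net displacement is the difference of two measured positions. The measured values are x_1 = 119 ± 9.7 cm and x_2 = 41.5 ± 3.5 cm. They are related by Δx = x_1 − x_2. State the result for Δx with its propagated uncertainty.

77.5 ± 10.3 cm

Sums and differences: (δΔx)² = Σ (cᵢ δxᵢ)².
  (δx_1)² = 94.1;  (δx_2)² = 12.2
δΔx = √(106) = 10.3 cm
Δx = 77.5 cm.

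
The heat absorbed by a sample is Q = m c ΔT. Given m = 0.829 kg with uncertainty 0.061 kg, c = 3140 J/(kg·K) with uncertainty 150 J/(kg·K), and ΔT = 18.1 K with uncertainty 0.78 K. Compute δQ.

Since Q is a product/quotient, work with relative uncertainties:
  (1·δm/m)² = (1×0.0736)² = 0.00541;  (1·δc/c)² = (1×0.0478)² = 0.00228;  (1·δΔT/ΔT)² = (1×0.0431)² = 0.00186
δQ/Q = √(0.00955) = 0.0977
Q = 47100 J, so δQ = 0.0977 × 47100 = 4610 J.

4610 J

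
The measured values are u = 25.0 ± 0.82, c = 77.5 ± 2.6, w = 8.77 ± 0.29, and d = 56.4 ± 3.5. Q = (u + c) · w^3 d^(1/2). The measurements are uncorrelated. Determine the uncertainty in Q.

55700

Let h = u + c = 102. δh = √(δu² + δc²) = √(0.672 + 6.76) = 2.73, so δh/h = 0.0266.
Q is then a monomial in h, w, d:
δQ/Q = √((δh/h)² + (3·δw/w)² + (½·δd/d)²) = √(0.000707 + 0.00984 + 0.000963) = 0.107
Q = 5.19e+05, so δQ = 0.107 × 5.19e+05 = 55700.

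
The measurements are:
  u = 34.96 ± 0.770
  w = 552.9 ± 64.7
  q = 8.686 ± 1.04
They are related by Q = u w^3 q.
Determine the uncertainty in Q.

Relative error in a monomial: (δQ/Q)² = Σ (nᵢ · δxᵢ/xᵢ)².
  (1·δu/u)² = (1×0.0220)² = 0.000485;  (3·δw/w)² = (3×0.117)² = 0.123;  (1·δq/q)² = (1×0.120)² = 0.0143
δQ/Q = √(0.138) = 0.372
Q = 5.133e+10, so δQ = 0.372 × 5.133e+10 = 1.91e+10.

1.91e+10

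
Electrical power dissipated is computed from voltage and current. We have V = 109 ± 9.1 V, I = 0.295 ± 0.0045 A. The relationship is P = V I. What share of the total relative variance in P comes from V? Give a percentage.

96.8%

(δP/P)² = (1·δV/V)² + (1·δI/I)²
  V term: (1×0.0835)² = 0.00697
  I term: (1×0.0153)² = 0.000233
Total = 0.00720. Share from V = 0.00697/0.00720 = 0.968.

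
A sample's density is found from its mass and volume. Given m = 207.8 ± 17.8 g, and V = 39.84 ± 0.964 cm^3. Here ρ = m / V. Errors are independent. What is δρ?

0.464 g/cm^3

Each factor contributes (exponent × relative error)² to (δρ/ρ)²:
  (1·δm/m)² = (1×0.0857)² = 0.00734;  (-1·δV/V)² = (-1×0.0242)² = 0.000585
δρ/ρ = √(0.00792) = 0.0890
ρ = 5.216 g/cm^3, so δρ = 0.0890 × 5.216 = 0.464 g/cm^3.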